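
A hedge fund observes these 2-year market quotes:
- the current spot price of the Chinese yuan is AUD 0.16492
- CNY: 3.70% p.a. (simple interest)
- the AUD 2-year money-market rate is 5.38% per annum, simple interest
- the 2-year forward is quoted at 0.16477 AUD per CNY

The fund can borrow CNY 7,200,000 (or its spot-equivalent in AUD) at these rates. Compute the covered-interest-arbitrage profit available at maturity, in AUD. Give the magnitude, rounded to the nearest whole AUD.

AUD 41,057

T = 2 years.
Invest the CNY and cover forward: 7,200,000 × 1.074000 × 0.16477 = AUD 1,274,133.46.
Convert at spot and invest in AUD: 7,200,000 × 0.16492 × 1.107600 = AUD 1,315,190.82.
The quoted forward undervalues CNY, so borrow CNY, convert to AUD at spot, deposit the AUD at 5.38%, and buy CNY forward at 0.16477 to cover the loan.
The gap between the two covered legs is AUD 41,057.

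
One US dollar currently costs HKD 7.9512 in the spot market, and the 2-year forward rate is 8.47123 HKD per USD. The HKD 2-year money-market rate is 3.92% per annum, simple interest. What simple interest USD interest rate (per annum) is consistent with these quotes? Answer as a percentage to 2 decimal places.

0.61%

T = 2 years.
F/S = 8.47123/7.9512 = 1.0654027 = (growth of HKD) / (growth of USD).
The HKD side grows by 1 + 0.0392×2 = 1.078400.
That pins the USD growth at 1.0121994.
r = (1.0121994 − 1)/2 = 0.006100 → 0.61%.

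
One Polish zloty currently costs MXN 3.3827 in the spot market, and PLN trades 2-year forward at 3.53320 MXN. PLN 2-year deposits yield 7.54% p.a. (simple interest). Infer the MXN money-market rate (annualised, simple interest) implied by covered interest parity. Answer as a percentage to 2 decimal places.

10.10%

T = 2 years.
By CIP, F/S equals the MXN-to-PLN growth ratio: 3.5332/3.3827 = 1.0444911.
The PLN side grows by 1 + 0.0754×2 = 1.150800.
That pins the MXN growth at 1.2020004.
(1.2020004 − 1)/T = 0.101000, i.e. 10.10%.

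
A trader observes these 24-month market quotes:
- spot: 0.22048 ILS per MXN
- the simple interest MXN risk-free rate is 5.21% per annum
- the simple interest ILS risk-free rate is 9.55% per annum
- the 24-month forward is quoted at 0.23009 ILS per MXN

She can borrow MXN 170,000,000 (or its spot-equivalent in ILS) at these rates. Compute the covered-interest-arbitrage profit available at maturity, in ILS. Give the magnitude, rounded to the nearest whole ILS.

ILS 1,449,471

T = 2 years.
Keep in MXN, deliver into the forward: 170,000,000·1.104200·0.23009 = ILS 43,191,114.26.
Swap to ILS now, deposit: 170,000,000·0.22048·1.191000 = ILS 44,640,585.60.
The quoted forward undervalues MXN, so borrow MXN, convert to ILS at spot, deposit the ILS at 9.55%, and buy MXN forward at 0.23009 to cover the loan.
The gap between the two covered legs is ILS 1,449,471.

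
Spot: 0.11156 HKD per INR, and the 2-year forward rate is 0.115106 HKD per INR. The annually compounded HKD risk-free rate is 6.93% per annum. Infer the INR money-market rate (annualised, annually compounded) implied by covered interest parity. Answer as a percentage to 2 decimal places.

5.27%

T = 2 years.
CIP gives F = S · g_HKD/g_INR, so g_HKD/g_INR = 0.115106/0.11156 = 1.0317856.
The HKD side grows by (1 + 0.0693)^2 = 1.1434025.
That pins the INR growth at 1.1081784.
Annualise: 1.1081784^(1/2) − 1 = 0.052701 = 5.27%.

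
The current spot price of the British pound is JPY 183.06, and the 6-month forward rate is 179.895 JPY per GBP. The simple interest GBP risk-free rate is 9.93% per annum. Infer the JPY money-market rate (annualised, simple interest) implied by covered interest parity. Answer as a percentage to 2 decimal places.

T = 6/12 years.
CIP gives F = S · g_JPY/g_GBP, so g_JPY/g_GBP = 179.895/183.06 = 0.9827106.
The GBP side grows by 1 + 0.0993×6/12 = 1.049650.
So the JPY growth factor = 1.0315022.
r = (1.0315022 − 1)/(6/12) = 0.063004 → 6.30%.

6.30%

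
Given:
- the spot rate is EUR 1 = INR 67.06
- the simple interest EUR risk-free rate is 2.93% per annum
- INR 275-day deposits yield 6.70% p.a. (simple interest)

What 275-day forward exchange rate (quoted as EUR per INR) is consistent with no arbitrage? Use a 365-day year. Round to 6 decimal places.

0.014509

T = 275/365 years.
Growth of 1 INR over T: 1 + 0.0670×275/365 = 1.0504795.
Growth of 1 EUR over T: 1 + 0.0293×275/365 = 1.0220753.
Forward (INR per EUR) = 67.06 × 1.0504795 / 1.0220753 = 68.92365.
Quoted the other way: 1/68.92365 = 0.014509 EUR per INR.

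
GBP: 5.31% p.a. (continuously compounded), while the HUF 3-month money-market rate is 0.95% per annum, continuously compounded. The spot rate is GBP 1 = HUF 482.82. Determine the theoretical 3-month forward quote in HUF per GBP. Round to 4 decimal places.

T = 3/12 years.
HUF accumulates by e^(0.0095×3/12) = 1.002377823.
GBP growth factor: e^(0.0531×3/12) = 1.013363504.
Forward (HUF per GBP) = 482.82 × 1.002377823 / 1.013363504 = 477.585840.

477.5858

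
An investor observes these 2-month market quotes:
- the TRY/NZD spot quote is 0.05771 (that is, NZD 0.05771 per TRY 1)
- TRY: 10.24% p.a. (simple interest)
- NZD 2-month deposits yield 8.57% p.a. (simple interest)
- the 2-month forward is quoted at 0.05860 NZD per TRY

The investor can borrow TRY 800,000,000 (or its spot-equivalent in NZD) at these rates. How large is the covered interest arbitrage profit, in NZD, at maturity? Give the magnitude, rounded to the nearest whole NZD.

T = 2/12 years.
Invest the TRY and cover forward: 800,000,000 × 1.0170666667 × 0.05860 = NZD 47,680,085.33.
Convert at spot and invest in NZD: 800,000,000 × 0.05771 × 1.0142833333 = NZD 46,827,432.93.
The quoted forward overvalues TRY, so borrow NZD, buy TRY at spot, deposit the TRY at 10.24%, and sell the proceeds forward at 0.05860.
Profit = 47,680,085.33 − 46,827,432.93 = NZD 852,652.

NZD 852,652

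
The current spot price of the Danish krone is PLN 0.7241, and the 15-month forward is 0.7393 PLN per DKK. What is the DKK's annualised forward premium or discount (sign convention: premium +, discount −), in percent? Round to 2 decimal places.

T = 15/12 years.
Period premium: (0.7393 − 0.7241)/0.7241 = 0.0209916.
Per annum: 0.0209916 / (15/12) = 0.016793 = 1.68%.

+1.68%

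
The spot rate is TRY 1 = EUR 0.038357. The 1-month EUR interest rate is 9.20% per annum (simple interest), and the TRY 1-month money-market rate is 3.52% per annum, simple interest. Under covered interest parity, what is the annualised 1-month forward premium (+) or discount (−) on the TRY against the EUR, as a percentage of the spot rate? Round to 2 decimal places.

T = 1/12 years.
No-arbitrage forward: 0.038357 × 1.0076667 / 1.0029333 = 0.038538028 EUR/TRY.
(F − S)/S ÷ T = (0.038538028 − 0.038357)/0.038357/(1/12) = 0.056635 → 5.66%.

+5.66%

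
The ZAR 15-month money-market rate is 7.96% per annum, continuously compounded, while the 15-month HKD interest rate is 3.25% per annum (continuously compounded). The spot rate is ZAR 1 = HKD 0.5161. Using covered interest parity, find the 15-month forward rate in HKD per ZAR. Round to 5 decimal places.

T = 15/12 years.
HKD accumulates by e^(0.0325×15/12) = 1.0414615.
ZAR growth factor: e^(0.0796×15/12) = 1.1046185.
CIP: F = S · (grow HKD)/(grow ZAR) = 0.5161 × 1.0414615/1.1046185 = 0.4865918 HKD per ZAR.

0.48659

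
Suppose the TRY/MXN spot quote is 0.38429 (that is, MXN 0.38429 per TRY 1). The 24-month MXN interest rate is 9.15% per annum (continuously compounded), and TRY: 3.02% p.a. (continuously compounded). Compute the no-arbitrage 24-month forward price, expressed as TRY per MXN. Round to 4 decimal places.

T = 2 years.
MXN growth factor: e^(0.0915×2) = 1.2008144.
TRY accumulates by e^(0.0302×2) = 1.0622614.
Forward (MXN per TRY) = 0.38429 × 1.2008144 / 1.0622614 = 0.4344138.
Invert for TRY per MXN: 1 / 0.4344138 = 2.3020.

2.3020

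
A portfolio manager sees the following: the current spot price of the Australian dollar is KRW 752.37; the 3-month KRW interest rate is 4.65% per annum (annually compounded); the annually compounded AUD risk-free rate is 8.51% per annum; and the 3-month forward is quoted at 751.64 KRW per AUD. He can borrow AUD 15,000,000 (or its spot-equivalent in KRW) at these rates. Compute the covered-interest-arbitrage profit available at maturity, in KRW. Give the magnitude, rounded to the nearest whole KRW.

T = 3/12 years.
Invest the AUD and cover forward: 15,000,000 × 1.020627911254 × 751.64 = KRW 11,507,171,448.22.
Convert at spot and invest in KRW: 15,000,000 × 752.37 × 1.011427617728 = KRW 11,414,516,951.25.
The quoted forward overvalues AUD, so borrow KRW, buy AUD at spot, deposit the AUD at 8.51%, and sell the proceeds forward at 751.64.
Arbitrage profit = |11,507,171,448.22 − 11,414,516,951.25| = KRW 92,654,497.

KRW 92,654,497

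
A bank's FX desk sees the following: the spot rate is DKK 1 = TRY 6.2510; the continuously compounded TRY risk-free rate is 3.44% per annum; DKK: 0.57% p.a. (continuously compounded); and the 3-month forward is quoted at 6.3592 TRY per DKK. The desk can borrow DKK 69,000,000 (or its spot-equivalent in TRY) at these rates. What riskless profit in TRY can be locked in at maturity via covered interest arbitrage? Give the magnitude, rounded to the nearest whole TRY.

T = 3/12 years.
Route A — deposit DKK, sell forward: 69,000,000 × 1.00142601579 × 6.3592 = TRY 439,410,514.05.
Route B — convert at spot, deposit TRY: 69,000,000 × 6.2510 × 1.00863708624 = TRY 435,044,339.40.
The quoted forward overvalues DKK, so borrow TRY, buy DKK at spot, deposit the DKK at 0.57%, and sell the proceeds forward at 6.3592.
Profit = 439,410,514.05 − 435,044,339.40 = TRY 4,366,175.

TRY 4,366,175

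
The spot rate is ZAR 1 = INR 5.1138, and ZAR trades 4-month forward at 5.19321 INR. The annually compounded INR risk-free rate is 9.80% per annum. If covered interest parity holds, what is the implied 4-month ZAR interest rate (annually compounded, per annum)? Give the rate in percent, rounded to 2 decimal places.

T = 4/12 years.
By CIP, F/S equals the INR-to-ZAR growth ratio: 5.19321/5.1138 = 1.0155286.
INR growth factor: (1 + 0.0980)^(4/12) = 1.0316541.
Hence g_ZAR = 1.0158789.
r = 1.0158789^(12/4) − 1 = 0.048397 → 4.84%.

4.84%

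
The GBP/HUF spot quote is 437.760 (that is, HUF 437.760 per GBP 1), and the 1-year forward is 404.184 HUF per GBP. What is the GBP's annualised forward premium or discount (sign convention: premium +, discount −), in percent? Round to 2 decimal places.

T = 1 year.
(F − S)/S = (404.184 − 437.76)/437.76 = -0.0766996.
Per annum: -0.0766996 / 1 = -0.076700 = -7.67%.

-7.67%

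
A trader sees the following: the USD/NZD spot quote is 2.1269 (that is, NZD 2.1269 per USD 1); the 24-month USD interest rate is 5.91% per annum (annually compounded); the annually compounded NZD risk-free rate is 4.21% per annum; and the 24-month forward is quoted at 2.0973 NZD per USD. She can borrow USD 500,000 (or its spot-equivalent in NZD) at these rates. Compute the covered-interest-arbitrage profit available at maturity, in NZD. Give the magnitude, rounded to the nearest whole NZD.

NZD 21,386

T = 2 years.
Route A — deposit USD, sell forward: 500,000 × 1.12169281 × 2.0973 = NZD 1,176,263.17.
Route B — convert at spot, deposit NZD: 500,000 × 2.1269 × 1.08597241 = NZD 1,154,877.36.
The quoted forward overvalues USD, so borrow NZD, buy USD at spot, deposit the USD at 5.91%, and sell the proceeds forward at 2.0973.
The gap between the two covered legs is NZD 21,386.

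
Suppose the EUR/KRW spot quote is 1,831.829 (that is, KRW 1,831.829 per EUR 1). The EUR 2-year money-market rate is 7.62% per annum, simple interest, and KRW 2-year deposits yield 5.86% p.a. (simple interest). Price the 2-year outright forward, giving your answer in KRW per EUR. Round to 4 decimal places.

1775.8759

T = 2 years.
KRW accumulates by 1 + 0.0586×2 = 1.117200.
Growth of 1 EUR over T: 1 + 0.0762×2 = 1.152400.
CIP: F = S · (grow KRW)/(grow EUR) = 1831.829 × 1.117200/1.152400 = 1775.875875 KRW per EUR.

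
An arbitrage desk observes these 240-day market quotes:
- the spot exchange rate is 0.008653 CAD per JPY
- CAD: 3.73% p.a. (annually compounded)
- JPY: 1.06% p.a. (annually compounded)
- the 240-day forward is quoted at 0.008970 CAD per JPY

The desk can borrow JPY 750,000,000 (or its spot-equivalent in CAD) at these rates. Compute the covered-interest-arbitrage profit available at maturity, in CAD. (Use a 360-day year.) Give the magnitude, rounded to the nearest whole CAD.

T = 240/360 years.
Route A — deposit JPY, sell forward: 750,000,000 × 1.007054241 × 0.008970 = CAD 6,774,957.41.
Route B — convert at spot, deposit CAD: 750,000,000 × 0.008653 × 1.024714587 = CAD 6,650,141.49.
The quoted forward overvalues JPY, so borrow CAD, buy JPY at spot, deposit the JPY at 1.06%, and sell the proceeds forward at 0.008970.
Arbitrage profit = |6,774,957.41 − 6,650,141.49| = CAD 124,816.

CAD 124,816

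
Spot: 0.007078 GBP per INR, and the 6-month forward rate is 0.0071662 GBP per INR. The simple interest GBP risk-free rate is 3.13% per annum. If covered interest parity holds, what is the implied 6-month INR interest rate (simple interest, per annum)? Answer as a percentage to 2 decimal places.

T = 6/12 years.
F/S = 0.0071662/0.007078 = 1.0124611 = (growth of GBP) / (growth of INR).
GBP growth factor: 1 + 0.0313×6/12 = 1.015650.
Hence g_INR = 1.0031497.
(1.0031497 − 1)/T = 0.006299, i.e. 0.63%.

0.63%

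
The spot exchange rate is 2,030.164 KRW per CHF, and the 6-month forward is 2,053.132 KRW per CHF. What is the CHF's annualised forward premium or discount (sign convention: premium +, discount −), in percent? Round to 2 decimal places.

+2.26%

T = 6/12 years.
CHF trades forward at +1.13134% vs spot over the period.
Annualise by dividing by T: 0.0113134 / (6/12) = 0.022627 → 2.26%.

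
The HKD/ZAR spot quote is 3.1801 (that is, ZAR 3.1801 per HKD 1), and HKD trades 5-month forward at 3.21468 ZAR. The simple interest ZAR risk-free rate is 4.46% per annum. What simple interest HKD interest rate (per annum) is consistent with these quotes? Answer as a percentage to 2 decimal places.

T = 5/12 years.
By CIP, F/S equals the ZAR-to-HKD growth ratio: 3.21468/3.1801 = 1.0108739.
ZAR growth factor: 1 + 0.0446×5/12 = 1.0185833.
Hence g_HKD = 1.0076265.
(1.0076265 − 1)/T = 0.018304, i.e. 1.83%.

1.83%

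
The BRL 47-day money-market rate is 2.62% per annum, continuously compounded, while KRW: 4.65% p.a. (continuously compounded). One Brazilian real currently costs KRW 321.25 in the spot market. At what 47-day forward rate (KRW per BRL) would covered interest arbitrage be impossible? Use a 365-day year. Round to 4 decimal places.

T = 47/365 years.
Growth of 1 KRW over T: e^(0.0465×47/365) = 1.006005633.
BRL accumulates by e^(0.0262×47/365) = 1.003379396.
Forward (KRW per BRL) = 321.25 × 1.006005633 / 1.003379396 = 322.090837.

322.0908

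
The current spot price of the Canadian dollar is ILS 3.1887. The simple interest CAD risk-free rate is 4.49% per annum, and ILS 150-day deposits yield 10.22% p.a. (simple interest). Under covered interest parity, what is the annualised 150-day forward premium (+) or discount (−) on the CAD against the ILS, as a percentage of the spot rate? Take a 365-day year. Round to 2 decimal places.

+5.63%

T = 150/365 years.
F = S · g_ILS/g_CAD = 3.1887 × 1.042000/1.0184521 = 3.2624268.
(F − S)/S ÷ T = (3.2624268 − 3.1887)/3.1887/(150/365) = 0.056262 → 5.63%.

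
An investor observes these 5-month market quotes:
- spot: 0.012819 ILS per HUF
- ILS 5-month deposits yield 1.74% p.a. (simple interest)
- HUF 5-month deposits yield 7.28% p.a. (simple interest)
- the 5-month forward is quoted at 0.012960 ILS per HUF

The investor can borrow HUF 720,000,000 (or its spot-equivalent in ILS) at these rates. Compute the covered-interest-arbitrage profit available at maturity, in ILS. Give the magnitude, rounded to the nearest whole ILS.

ILS 317,651

T = 5/12 years.
Invest the HUF and cover forward: 720,000,000 × 1.030333333 × 0.012960 = ILS 9,614,246.40.
Convert at spot and invest in ILS: 720,000,000 × 0.012819 × 1.007250 = ILS 9,296,595.18.
The quoted forward overvalues HUF, so borrow ILS, buy HUF at spot, deposit the HUF at 7.28%, and sell the proceeds forward at 0.012960.
The gap between the two covered legs is ILS 317,651.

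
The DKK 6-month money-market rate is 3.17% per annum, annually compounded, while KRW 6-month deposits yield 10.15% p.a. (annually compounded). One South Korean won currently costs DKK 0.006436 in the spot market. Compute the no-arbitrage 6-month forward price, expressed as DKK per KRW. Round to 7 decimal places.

T = 6/12 years.
DKK accumulates by (1 + 0.0317)^(6/12) = 1.0157263.
KRW growth factor: (1 + 0.1015)^(6/12) = 1.0495237.
Forward (DKK per KRW) = 0.006436 × 1.0157263 / 1.0495237 = 0.006228744.

0.0062287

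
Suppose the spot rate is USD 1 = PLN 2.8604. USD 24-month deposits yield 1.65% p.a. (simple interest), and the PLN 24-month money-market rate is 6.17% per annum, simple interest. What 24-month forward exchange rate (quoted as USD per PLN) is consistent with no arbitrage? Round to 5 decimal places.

T = 2 years.
PLN accumulates by 1 + 0.0617×2 = 1.123400.
USD accumulates by 1 + 0.0165×2 = 1.033000.
So F = 2.8604 × 1.123400 / 1.033000 = 3.110720 (PLN/USD).
Invert for USD per PLN: 1 / 3.110720 = 0.32147.

0.32147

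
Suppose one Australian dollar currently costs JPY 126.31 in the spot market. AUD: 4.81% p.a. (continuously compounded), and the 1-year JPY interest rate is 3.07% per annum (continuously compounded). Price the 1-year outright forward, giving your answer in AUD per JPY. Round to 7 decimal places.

T = 1 year.
JPY growth factor: e^(0.0307×1) = 1.0311761.
AUD growth factor: e^(0.0481×1) = 1.0492756.
So F = 126.31 × 1.0311761 / 1.0492756 = 124.1312 (JPY/AUD).
Quoted the other way: 1/124.1312 = 0.0080560 AUD per JPY.

0.0080560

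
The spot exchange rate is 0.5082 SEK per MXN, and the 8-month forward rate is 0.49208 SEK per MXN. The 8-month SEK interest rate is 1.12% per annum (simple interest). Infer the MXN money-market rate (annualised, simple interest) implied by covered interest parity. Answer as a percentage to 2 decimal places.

6.07%

T = 8/12 years.
By CIP, F/S equals the SEK-to-MXN growth ratio: 0.49208/0.5082 = 0.9682802.
SEK growth factor: 1 + 0.0112×8/12 = 1.0074667.
So the MXN growth factor = 1.0404702.
(1.0404702 − 1)/T = 0.060705, i.e. 6.07%.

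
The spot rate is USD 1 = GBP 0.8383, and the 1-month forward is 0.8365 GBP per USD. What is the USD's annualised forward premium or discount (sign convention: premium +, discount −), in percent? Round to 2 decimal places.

T = 1/12 years.
Period premium: (0.8365 − 0.8383)/0.8383 = -0.0021472.
Per annum: -0.0021472 / (1/12) = -0.025766 = -2.58%.

-2.58%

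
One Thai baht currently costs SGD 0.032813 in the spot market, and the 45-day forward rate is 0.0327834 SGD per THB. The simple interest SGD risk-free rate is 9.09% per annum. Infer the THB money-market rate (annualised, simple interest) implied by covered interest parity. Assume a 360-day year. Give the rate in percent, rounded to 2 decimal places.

9.82%

T = 45/360 years.
CIP gives F = S · g_SGD/g_THB, so g_SGD/g_THB = 0.0327834/0.032813 = 0.9990979.
The SGD side grows by 1 + 0.0909×45/360 = 1.0113625.
That pins the THB growth at 1.0122757.
r = (1.0122757 − 1)/(45/360) = 0.098206 → 9.82%.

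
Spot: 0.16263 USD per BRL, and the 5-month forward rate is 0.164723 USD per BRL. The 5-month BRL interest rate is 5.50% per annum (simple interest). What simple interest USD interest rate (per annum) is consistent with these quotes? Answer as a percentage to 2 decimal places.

T = 5/12 years.
F/S = 0.164723/0.16263 = 1.0128697 = (growth of USD) / (growth of BRL).
The BRL side grows by 1 + 0.0550×5/12 = 1.0229167.
Hence g_USD = 1.0360813.
r = (1.0360813 − 1)/(5/12) = 0.086595 → 8.66%.

8.66%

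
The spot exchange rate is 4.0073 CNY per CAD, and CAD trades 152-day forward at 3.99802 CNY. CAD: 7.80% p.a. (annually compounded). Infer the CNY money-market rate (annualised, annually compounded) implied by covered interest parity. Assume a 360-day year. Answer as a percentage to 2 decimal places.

7.21%

T = 152/360 years.
By CIP, F/S equals the CNY-to-CAD growth ratio: 3.99802/4.0073 = 0.9976842.
CAD growth factor: (1 + 0.0780)^(152/360) = 1.0322202.
So the CNY growth factor = 1.0298298.
r = 1.0298298^(360/152) − 1 = 0.072097 → 7.21%.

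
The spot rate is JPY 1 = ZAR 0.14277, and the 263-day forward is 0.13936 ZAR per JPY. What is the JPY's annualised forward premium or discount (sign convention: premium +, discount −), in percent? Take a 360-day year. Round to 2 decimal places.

T = 263/360 years.
(F − S)/S = (0.13936 − 0.14277)/0.14277 = -0.0238846.
×(1/T) gives -3.27% p.a.

-3.27%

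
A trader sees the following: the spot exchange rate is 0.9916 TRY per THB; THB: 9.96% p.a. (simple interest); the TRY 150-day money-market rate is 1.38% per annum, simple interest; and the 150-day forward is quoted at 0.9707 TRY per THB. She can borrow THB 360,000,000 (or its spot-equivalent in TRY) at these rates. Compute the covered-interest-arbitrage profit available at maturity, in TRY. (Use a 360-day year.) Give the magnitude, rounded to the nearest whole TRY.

TRY 4,925,646

T = 150/360 years.
Route A — deposit THB, sell forward: 360,000,000 × 1.041500 × 0.9707 = TRY 363,954,258.00.
Route B — convert at spot, deposit TRY: 360,000,000 × 0.9916 × 1.005750 = TRY 359,028,612.00.
The quoted forward overvalues THB, so borrow TRY, buy THB at spot, deposit the THB at 9.96%, and sell the proceeds forward at 0.9707.
Arbitrage profit = |363,954,258.00 − 359,028,612.00| = TRY 4,925,646.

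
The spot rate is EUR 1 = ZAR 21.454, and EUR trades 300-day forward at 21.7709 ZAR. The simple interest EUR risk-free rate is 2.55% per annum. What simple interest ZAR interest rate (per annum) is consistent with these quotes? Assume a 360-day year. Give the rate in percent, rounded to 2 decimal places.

T = 300/360 years.
F/S = 21.7709/21.454 = 1.0147711 = (growth of ZAR) / (growth of EUR).
The EUR side grows by 1 + 0.0255×300/360 = 1.021250.
That pins the ZAR growth at 1.036335.
(1.036335 − 1)/T = 0.043602, i.e. 4.36%.

4.36%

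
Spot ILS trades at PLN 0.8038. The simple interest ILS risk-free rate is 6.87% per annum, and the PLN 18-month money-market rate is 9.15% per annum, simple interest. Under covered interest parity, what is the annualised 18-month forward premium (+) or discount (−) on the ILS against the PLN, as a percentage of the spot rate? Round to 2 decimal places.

+2.07%

T = 18/12 years.
CIP forward (PLN per ILS) = 0.8038 × 1.137250/1.103050 = 0.8287218.
(F − S)/S ÷ T = (0.8287218 − 0.8038)/0.8038/(18/12) = 0.020670 → 2.07%.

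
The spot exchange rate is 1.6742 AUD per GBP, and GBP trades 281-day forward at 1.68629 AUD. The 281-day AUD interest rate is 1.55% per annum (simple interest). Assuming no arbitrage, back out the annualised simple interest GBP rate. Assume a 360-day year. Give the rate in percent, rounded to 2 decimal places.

0.62%

T = 281/360 years.
By CIP, F/S equals the AUD-to-GBP growth ratio: 1.68629/1.6742 = 1.0072214.
The AUD side grows by 1 + 0.0155×281/360 = 1.0120986.
That pins the GBP growth at 1.0048422.
(1.0048422 − 1)/T = 0.006204, i.e. 0.62%.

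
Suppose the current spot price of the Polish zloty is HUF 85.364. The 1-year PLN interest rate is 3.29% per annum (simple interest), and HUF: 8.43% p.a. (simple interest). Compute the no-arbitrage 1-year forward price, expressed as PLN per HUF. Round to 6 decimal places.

T = 1 year.
HUF growth factor: 1 + 0.0843×1 = 1.084300.
PLN growth factor: 1 + 0.0329×1 = 1.032900.
Forward (HUF per PLN) = 85.364 × 1.084300 / 1.032900 = 89.61195.
Quoted the other way: 1/89.61195 = 0.011159 PLN per HUF.

0.011159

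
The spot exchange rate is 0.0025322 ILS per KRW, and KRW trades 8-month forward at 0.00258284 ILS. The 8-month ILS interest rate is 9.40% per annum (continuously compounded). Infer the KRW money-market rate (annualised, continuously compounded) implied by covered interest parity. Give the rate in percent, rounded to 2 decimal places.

6.43%

T = 8/12 years.
CIP gives F = S · g_ILS/g_KRW, so g_ILS/g_KRW = 0.00258284/0.0025322 = 1.0199984.
The ILS side grows by e^(0.0940×8/12) = 1.0646719.
That pins the KRW growth at 1.0437976.
Take logs: ln 1.0437976 / (8/12) = 0.064298, so 6.43%.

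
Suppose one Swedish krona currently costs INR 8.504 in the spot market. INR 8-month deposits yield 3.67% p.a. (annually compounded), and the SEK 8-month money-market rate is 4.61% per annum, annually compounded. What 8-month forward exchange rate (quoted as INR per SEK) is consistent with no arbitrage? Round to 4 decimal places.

8.4530

T = 8/12 years.
INR accumulates by (1 + 0.0367)^(8/12) = 1.0243194.
SEK accumulates by (1 + 0.0461)^(8/12) = 1.0305019.
Forward (INR per SEK) = 8.504 × 1.0243194 / 1.0305019 = 8.452980.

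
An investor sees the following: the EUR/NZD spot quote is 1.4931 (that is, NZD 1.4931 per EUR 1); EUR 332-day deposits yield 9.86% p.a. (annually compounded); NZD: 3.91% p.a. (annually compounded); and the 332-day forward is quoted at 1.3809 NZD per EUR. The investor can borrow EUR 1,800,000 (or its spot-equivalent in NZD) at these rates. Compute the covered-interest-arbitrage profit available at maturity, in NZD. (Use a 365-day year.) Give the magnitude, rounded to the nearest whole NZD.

T = 332/365 years.
Route A — deposit EUR, sell forward: 1,800,000 × 1.089299358 × 1.3809 = NZD 2,707,584.27.
Route B — convert at spot, deposit NZD: 1,800,000 × 1.4931 × 1.035502945 = NZD 2,782,997.00.
The quoted forward undervalues EUR, so borrow EUR, convert to NZD at spot, deposit the NZD at 3.91%, and buy EUR forward at 1.3809 to cover the loan.
Profit = 2,782,997.00 − 2,707,584.27 = NZD 75,413.

NZD 75,413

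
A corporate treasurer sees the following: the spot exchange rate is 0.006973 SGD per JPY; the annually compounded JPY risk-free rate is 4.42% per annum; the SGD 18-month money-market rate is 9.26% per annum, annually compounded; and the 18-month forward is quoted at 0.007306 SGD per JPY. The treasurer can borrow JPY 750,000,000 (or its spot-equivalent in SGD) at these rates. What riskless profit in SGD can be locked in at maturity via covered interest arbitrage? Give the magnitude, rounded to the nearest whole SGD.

SGD 125,952

T = 18/12 years.
Keep in JPY, deliver into the forward: 750,000,000·1.067027306·0.007306 = SGD 5,846,776.12.
Swap to SGD now, deposit: 750,000,000·0.006973·1.142067556 = SGD 5,972,727.80.
The quoted forward undervalues JPY, so borrow JPY, convert to SGD at spot, deposit the SGD at 9.26%, and buy JPY forward at 0.007306 to cover the loan.
Profit = 5,972,727.80 − 5,846,776.12 = SGD 125,952.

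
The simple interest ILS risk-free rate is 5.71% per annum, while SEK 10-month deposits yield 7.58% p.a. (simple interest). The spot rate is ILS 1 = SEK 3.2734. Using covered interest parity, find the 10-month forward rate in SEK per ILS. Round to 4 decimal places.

3.3221

T = 10/12 years.
Growth of 1 SEK over T: 1 + 0.0758×10/12 = 1.0631667.
ILS growth factor: 1 + 0.0571×10/12 = 1.0475833.
So F = 3.2734 × 1.0631667 / 1.0475833 = 3.322094 (SEK/ILS).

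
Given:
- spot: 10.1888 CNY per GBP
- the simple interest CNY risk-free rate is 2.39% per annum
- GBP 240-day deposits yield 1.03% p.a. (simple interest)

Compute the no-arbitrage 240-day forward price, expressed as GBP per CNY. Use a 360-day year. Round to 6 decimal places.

0.097271

T = 240/360 years.
Growth of 1 CNY over T: 1 + 0.0239×240/360 = 1.0159333.
GBP growth factor: 1 + 0.0103×240/360 = 1.0068667.
Forward (CNY per GBP) = 10.1888 × 1.0159333 / 1.0068667 = 10.28055.
Quoted the other way: 1/10.28055 = 0.097271 GBP per CNY.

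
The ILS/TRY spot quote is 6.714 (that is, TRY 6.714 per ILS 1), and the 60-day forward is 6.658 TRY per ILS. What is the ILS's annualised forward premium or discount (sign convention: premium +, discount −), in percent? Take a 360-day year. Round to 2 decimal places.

T = 60/360 years.
Period premium: (6.658 − 6.714)/6.714 = -0.0083408.
×(1/T) gives -5.00% p.a.

-5.00%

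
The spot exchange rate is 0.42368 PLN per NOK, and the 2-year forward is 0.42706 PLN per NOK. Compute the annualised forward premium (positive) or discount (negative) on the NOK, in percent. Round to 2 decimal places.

+0.40%

T = 2 years.
(F − S)/S = (0.42706 − 0.42368)/0.42368 = 0.0079777.
Per annum: 0.0079777 / 2 = 0.003989 = 0.40%.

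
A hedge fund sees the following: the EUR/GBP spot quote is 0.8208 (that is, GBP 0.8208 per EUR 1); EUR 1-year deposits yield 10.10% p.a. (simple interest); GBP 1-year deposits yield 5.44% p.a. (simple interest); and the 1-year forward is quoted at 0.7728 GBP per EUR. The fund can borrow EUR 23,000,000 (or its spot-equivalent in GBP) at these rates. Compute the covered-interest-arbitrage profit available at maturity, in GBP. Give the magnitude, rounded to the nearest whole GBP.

T = 1 year.
Invest the EUR and cover forward: 23,000,000 × 1.101000 × 0.7728 = GBP 19,569,614.40.
Convert at spot and invest in GBP: 23,000,000 × 0.8208 × 1.054400 = GBP 19,905,384.96.
The quoted forward undervalues EUR, so borrow EUR, convert to GBP at spot, deposit the GBP at 5.44%, and buy EUR forward at 0.7728 to cover the loan.
The gap between the two covered legs is GBP 335,771.

GBP 335,771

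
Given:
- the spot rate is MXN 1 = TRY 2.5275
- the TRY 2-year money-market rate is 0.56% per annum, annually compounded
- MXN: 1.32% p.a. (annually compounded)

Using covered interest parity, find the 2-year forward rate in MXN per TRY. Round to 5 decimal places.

T = 2 years.
TRY accumulates by (1 + 0.0056)^2 = 1.0112314.
MXN growth factor: (1 + 0.0132)^2 = 1.0265742.
So F = 2.5275 × 1.0112314 / 1.0265742 = 2.489725 (TRY/MXN).
Invert for MXN per TRY: 1 / 2.489725 = 0.40165.

0.40165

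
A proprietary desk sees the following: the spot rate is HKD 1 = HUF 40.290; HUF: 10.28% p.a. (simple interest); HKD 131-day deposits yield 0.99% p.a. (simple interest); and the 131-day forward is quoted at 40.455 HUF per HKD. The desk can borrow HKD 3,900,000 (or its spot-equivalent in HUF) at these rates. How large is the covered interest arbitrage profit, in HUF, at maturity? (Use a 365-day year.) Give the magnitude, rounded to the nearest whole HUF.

HUF 4,593,305

T = 131/365 years.
Route A — deposit HKD, sell forward: 3,900,000 × 1.00355315068 × 40.455 = HUF 158,335,096.57.
Route B — convert at spot, deposit HUF: 3,900,000 × 40.290 × 1.03689534247 = HUF 162,928,402.06.
The quoted forward undervalues HKD, so borrow HKD, convert to HUF at spot, deposit the HUF at 10.28%, and buy HKD forward at 40.455 to cover the loan.
Profit = 162,928,402.06 − 158,335,096.57 = HUF 4,593,305.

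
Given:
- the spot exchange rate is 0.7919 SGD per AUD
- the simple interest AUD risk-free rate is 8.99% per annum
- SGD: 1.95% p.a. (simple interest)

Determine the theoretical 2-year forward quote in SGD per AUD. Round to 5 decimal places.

0.69739

T = 2 years.
SGD accumulates by 1 + 0.0195×2 = 1.039000.
Growth of 1 AUD over T: 1 + 0.0899×2 = 1.179800.
Forward (SGD per AUD) = 0.7919 × 1.039000 / 1.179800 = 0.6973929.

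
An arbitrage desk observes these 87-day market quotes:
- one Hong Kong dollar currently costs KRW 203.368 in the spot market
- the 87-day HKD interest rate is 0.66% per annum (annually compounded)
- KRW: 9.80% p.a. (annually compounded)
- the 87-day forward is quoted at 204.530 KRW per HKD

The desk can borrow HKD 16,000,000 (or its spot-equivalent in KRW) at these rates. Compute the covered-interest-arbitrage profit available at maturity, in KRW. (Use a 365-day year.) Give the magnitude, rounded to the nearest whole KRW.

T = 87/365 years.
Invest the HKD and cover forward: 16,000,000 × 1.001569211944 × 204.530 = KRW 3,277,615,214.70.
Convert at spot and invest in KRW: 16,000,000 × 203.368 × 1.02253414251 = KRW 3,327,211,575.90.
The quoted forward undervalues HKD, so borrow HKD, convert to KRW at spot, deposit the KRW at 9.80%, and buy HKD forward at 204.530 to cover the loan.
Profit = 3,327,211,575.90 − 3,277,615,214.70 = KRW 49,596,361.

KRW 49,596,361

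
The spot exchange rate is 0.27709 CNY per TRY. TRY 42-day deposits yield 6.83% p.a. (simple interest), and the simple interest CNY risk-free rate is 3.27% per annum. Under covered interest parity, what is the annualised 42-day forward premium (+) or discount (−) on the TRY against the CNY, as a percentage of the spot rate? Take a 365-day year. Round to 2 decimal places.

-3.53%

T = 42/365 years.
F = S · g_CNY/g_TRY = 0.27709 × 1.0037627/1.0078592 = 0.27596375.
(F − S)/S ÷ T = (0.27596375 − 0.27709)/0.27709/(42/365) = -0.035323 → -3.53%.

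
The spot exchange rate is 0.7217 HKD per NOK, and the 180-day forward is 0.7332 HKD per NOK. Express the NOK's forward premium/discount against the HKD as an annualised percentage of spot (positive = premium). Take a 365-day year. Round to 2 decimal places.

+3.23%

T = 180/365 years.
NOK trades forward at +1.59346% vs spot over the period.
Per annum: 0.0159346 / (180/365) = 0.032312 = 3.23%.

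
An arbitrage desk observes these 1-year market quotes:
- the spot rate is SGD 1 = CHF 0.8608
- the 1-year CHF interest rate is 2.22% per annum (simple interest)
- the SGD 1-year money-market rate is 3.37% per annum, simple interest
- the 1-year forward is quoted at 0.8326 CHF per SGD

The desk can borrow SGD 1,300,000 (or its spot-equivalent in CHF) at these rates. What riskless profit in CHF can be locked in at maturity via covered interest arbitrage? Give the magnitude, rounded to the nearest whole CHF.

CHF 25,026

T = 1 year.
Route A — deposit SGD, sell forward: 1,300,000 × 1.033700 × 0.8326 = CHF 1,118,856.21.
Route B — convert at spot, deposit CHF: 1,300,000 × 0.8608 × 1.022200 = CHF 1,143,882.69.
The quoted forward undervalues SGD, so borrow SGD, convert to CHF at spot, deposit the CHF at 2.22%, and buy SGD forward at 0.8326 to cover the loan.
Arbitrage profit = |1,118,856.21 − 1,143,882.69| = CHF 25,026.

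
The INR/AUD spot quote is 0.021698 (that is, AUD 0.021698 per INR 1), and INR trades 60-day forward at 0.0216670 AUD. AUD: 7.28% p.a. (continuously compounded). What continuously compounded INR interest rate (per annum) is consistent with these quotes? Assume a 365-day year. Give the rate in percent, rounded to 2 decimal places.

T = 60/365 years.
CIP gives F = S · g_AUD/g_INR, so g_AUD/g_INR = 0.021667/0.021698 = 0.9985713.
The AUD side grows by e^(0.0728×60/365) = 1.012039.
Hence g_INR = 1.013487.
r = ln(1.013487)/(60/365) = 0.081498 → 8.15%.

8.15%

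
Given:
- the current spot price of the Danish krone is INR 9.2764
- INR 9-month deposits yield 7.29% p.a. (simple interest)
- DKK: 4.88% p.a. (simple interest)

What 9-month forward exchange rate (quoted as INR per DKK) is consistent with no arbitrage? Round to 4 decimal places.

T = 9/12 years.
INR growth factor: 1 + 0.0729×9/12 = 1.054675.
DKK growth factor: 1 + 0.0488×9/12 = 1.036600.
CIP: F = S · (grow INR)/(grow DKK) = 9.2764 × 1.054675/1.036600 = 9.438151 INR per DKK.

9.4382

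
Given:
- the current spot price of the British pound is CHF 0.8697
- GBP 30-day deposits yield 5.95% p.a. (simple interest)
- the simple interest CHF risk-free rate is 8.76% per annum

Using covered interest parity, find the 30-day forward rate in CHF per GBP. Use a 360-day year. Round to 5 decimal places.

T = 30/360 years.
CHF accumulates by 1 + 0.0876×30/360 = 1.007300.
GBP growth factor: 1 + 0.0595×30/360 = 1.0049583.
Forward (CHF per GBP) = 0.8697 × 1.007300 / 1.0049583 = 0.8717265.

0.87173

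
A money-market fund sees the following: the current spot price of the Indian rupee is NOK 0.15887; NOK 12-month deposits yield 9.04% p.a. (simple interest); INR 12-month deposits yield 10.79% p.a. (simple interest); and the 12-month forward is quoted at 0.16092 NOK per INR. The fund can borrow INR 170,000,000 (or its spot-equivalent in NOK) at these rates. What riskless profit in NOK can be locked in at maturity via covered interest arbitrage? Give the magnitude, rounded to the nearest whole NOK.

T = 1 year.
Keep in INR, deliver into the forward: 170,000,000·1.107900·0.16092 = NOK 30,308,155.56.
Swap to NOK now, deposit: 170,000,000·0.15887·1.090400 = NOK 29,449,414.16.
The quoted forward overvalues INR, so borrow NOK, buy INR at spot, deposit the INR at 10.79%, and sell the proceeds forward at 0.16092.
Arbitrage profit = |30,308,155.56 − 29,449,414.16| = NOK 858,741.

NOK 858,741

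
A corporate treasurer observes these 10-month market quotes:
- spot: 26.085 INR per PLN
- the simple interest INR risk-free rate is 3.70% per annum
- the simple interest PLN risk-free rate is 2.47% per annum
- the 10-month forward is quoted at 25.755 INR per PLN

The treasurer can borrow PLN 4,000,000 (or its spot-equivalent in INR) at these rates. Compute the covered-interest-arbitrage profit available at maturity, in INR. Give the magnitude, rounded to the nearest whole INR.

T = 10/12 years.
Route A — deposit PLN, sell forward: 4,000,000 × 1.02058333333 × 25.755 = INR 105,140,495.00.
Route B — convert at spot, deposit INR: 4,000,000 × 26.085 × 1.03083333333 = INR 107,557,150.00.
The quoted forward undervalues PLN, so borrow PLN, convert to INR at spot, deposit the INR at 3.70%, and buy PLN forward at 25.755 to cover the loan.
The gap between the two covered legs is INR 2,416,655.

INR 2,416,655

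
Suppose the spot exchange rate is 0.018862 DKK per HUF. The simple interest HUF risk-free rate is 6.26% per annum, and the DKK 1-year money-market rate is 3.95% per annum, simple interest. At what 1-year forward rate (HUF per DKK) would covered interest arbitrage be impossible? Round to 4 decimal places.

54.1948

T = 1 year.
Growth of 1 DKK over T: 1 + 0.0395×1 = 1.039500.
HUF accumulates by 1 + 0.0626×1 = 1.062600.
CIP: F = S · (grow DKK)/(grow HUF) = 0.018862 × 1.039500/1.062600 = 0.018451957 DKK per HUF.
Quoted the other way: 1/0.018451957 = 54.1948 HUF per DKK.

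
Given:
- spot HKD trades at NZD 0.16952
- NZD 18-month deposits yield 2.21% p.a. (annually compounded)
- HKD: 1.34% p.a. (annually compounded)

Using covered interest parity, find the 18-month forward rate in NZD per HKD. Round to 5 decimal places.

T = 18/12 years.
Growth of 1 NZD over T: (1 + 0.0221)^(18/12) = 1.0333325.
Growth of 1 HKD over T: (1 + 0.0134)^(18/12) = 1.0201672.
Forward (NZD per HKD) = 0.16952 × 1.0333325 / 1.0201672 = 0.1717077.

0.17171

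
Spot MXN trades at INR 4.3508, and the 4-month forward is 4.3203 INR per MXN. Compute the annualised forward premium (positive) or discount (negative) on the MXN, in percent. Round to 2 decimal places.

T = 4/12 years.
(F − S)/S = (4.3203 − 4.3508)/4.3508 = -0.0070102.
Annualise by dividing by T: -0.0070102 / (4/12) = -0.021031 → -2.10%.

-2.10%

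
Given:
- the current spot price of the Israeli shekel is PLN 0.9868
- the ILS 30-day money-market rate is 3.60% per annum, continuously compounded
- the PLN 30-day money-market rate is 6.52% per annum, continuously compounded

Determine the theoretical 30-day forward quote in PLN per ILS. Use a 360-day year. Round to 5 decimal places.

T = 30/360 years.
Growth of 1 PLN over T: e^(0.0652×30/360) = 1.0054481.
ILS growth factor: e^(0.0360×30/360) = 1.0030045.
CIP: F = S · (grow PLN)/(grow ILS) = 0.9868 × 1.0054481/1.0030045 = 0.9892041 PLN per ILS.

0.98920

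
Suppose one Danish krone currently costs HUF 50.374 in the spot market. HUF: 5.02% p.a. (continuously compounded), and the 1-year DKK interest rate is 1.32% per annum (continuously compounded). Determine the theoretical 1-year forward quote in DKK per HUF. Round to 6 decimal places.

T = 1 year.
Growth of 1 HUF over T: e^(0.0502×1) = 1.0514814.
DKK accumulates by e^(0.0132×1) = 1.0132875.
Forward (HUF per DKK) = 50.374 × 1.0514814 / 1.0132875 = 52.27275.
Quoted the other way: 1/52.27275 = 0.019130 DKK per HUF.

0.019130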